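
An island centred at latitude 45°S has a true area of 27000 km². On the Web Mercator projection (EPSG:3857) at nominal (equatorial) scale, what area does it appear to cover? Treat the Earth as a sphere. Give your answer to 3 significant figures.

54000 km²

Mercator is conformal, so the point scale is isotropic: h = k = sec φ = 1/cos φ.
Areal scale = k² = sec²φ = 1/cos²(45°) = 1/0.7071² = 2.000.
Apparent area = 27000 × 2.000 ≈ 54000 km².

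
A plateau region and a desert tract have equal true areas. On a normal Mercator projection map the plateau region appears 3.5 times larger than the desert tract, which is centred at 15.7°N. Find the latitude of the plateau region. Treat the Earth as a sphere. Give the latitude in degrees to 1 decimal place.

On Mercator, (apparent₁)/(apparent₂) = sec²φ₁ / sec²φ₂ when true areas are equal.
cos²φ₂ / cos²φ₁ = 3.5  ⇒  cos φ₁ = cos 15.7° / √3.5 = 0.9627/1.871 = 0.5146.
φ₁ = arccos(0.5146) ≈ 59.0°.

59.0°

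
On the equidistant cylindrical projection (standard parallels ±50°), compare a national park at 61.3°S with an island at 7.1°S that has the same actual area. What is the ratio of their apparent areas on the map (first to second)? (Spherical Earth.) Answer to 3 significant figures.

2.07

With standard parallel φ₀ = 50°, the equirectangular projection gives x = Rλ cos φ₀, y = Rφ, so h = 1 and k = cos 50° / cos φ.
Areal scale at 61.3°: h·k = 1.000 × 1.339 = 1.339.
Areal scale at 7.1°: h·k = 1.000 × 0.6478 = 0.6478.
Ratio = 1.339/0.6478 ≈ 2.07.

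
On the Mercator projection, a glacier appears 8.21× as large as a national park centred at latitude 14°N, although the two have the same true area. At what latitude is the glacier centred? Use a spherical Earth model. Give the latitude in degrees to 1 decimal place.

On Mercator, (apparent₁)/(apparent₂) = sec²φ₁ / sec²φ₂ when true areas are equal.
cos²φ₂ / cos²φ₁ = 8.21  ⇒  cos φ₁ = cos 14° / √8.21 = 0.9703/2.865 = 0.3386.
φ₁ = arccos(0.3386) ≈ 70.2°.

70.2°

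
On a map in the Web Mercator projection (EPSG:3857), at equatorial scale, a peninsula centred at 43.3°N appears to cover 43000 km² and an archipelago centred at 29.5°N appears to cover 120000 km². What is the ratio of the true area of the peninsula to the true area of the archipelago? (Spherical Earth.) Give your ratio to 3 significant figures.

0.251

Since Mercator area scale is 1/cos²φ, the true area equals the apparent area multiplied by cos²φ.
True area of peninsula: 43000 × cos²(43.3°) = 43000 × 0.5297 = 22780 km².
True area of archipelago: 120000 × cos²(29.5°) = 120000 × 0.7575 = 90900 km².
Ratio = 22780 / 90900 ≈ 0.251.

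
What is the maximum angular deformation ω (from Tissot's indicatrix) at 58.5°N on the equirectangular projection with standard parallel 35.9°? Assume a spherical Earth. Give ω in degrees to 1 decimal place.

24.9°

The equidistant cylindrical projection with φ₀ = 35.9° has h = 1 (meridians true) and k = cos φ₀ / cos φ along parallels.
At 58.5°: h = 1.000, k = 1.550; principal scales a = 1.550, b = 1.000.
sin(ω/2) = (a − b)/(a + b) = 0.5503/2.550 = 0.2158, so ω = 2 arcsin(0.2158) ≈ 24.9°.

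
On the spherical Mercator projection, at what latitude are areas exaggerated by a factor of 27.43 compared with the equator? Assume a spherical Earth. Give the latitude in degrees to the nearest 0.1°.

79.0°

Mercator areal scale is sec²φ.
sec²φ = 27.43  ⇒  cos²φ = 0.03646  ⇒  cos φ = 0.1909.
φ = arccos(0.1909) ≈ 79.0°.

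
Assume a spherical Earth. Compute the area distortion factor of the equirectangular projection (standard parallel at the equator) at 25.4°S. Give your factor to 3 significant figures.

In the plate carrée (x = Rλ, y = Rφ), meridians are true-scale (h = 1) and parallels are stretched by k = sec φ.
Areal scale = h·k = 1 × sec φ; at 25.4°, h = 1.000, k = 1.107, so h·k = 1.107.

1.11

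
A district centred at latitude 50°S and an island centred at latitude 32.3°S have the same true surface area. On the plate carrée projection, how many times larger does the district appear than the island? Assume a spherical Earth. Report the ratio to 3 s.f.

1.31

For the equirectangular projection with φ₀ = 0 (plate carrée), h = 1 along meridians and k = sec φ along parallels.
Areal scale at 50°: h·k = 1.000 × 1.556 = 1.556.
Areal scale at 32.3°: h·k = 1.000 × 1.183 = 1.183.
Ratio = 1.556/1.183 ≈ 1.31.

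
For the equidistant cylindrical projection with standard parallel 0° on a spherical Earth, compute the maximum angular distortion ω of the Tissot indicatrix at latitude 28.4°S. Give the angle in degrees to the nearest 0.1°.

7.3°

Plate carrée maps x = Rλ, y = Rφ. The meridian scale is h = 1 and the parallel scale is k = 1/cos φ = sec φ.
At 28.4°: h = 1.000, k = 1.137; principal scales a = 1.137, b = 1.000.
sin(ω/2) = (a − b)/(a + b) = 0.1368/2.137 = 0.06403, so ω = 2 arcsin(0.06403) ≈ 7.3°.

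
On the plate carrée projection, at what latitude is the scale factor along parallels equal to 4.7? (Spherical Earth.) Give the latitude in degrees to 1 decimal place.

Plate carrée: h = 1, k = sec φ along parallels.
sec φ = 4.7  ⇒  cos φ = 0.2128  ⇒  φ ≈ 77.7°.

77.7°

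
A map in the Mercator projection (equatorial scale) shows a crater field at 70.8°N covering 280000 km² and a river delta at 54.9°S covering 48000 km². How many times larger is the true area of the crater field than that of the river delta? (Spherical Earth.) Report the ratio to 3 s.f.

On Mercator the areal scale is sec²φ, so true area = apparent × cos²φ.
True area of crater field: 280000 × cos²(70.8°) = 280000 × 0.1082 = 30280 km².
True area of river delta: 48000 × cos²(54.9°) = 48000 × 0.3306 = 15870 km².
Ratio = 30280 / 15870 ≈ 1.91.

1.91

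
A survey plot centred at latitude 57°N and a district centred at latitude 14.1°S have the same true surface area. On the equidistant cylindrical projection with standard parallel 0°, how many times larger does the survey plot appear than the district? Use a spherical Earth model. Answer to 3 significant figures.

1.78

Plate carrée maps x = Rλ, y = Rφ. The meridian scale is h = 1 and the parallel scale is k = 1/cos φ = sec φ.
Areal scale at 57°: h·k = 1.000 × 1.836 = 1.836.
Areal scale at 14.1°: h·k = 1.000 × 1.031 = 1.031.
Ratio = 1.836/1.031 ≈ 1.78.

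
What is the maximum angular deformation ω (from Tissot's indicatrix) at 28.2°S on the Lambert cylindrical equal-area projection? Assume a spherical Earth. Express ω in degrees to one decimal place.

14.4°

The Lambert cylindrical equal-area projection is the cylindrical equal-area projection with its standard parallel at the equator (φ₀ = 0). For cylindrical equal-area with standard parallel φ₀, h = cos φ / cos φ₀ and k = cos φ₀ / cos φ, so h·k = 1.
At 28.2°: h = 0.8813, k = 1.135; principal scales a = 1.135, b = 0.8813.
sin(ω/2) = (a − b)/(a + b) = 0.2534/2.016 = 0.1257, so ω = 2 arcsin(0.1257) ≈ 14.4°.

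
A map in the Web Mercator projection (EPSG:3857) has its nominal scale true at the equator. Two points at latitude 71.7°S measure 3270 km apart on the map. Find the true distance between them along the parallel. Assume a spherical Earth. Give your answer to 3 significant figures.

1030 km

Mercator is conformal, so the point scale is isotropic: h = k = sec φ = 1/cos φ.
Along the parallel at 71.7°, map distances are exaggerated by k = sec 71.7° = 3.185.
True distance = 3270 / 3.185 = 3270 × cos 71.7° ≈ 1030 km.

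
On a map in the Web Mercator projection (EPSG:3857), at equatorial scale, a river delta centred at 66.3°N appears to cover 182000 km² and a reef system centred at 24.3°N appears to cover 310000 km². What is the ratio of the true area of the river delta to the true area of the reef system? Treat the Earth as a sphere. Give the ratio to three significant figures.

0.114

On Mercator the areal scale is sec²φ, so true area = apparent × cos²φ.
True area of river delta: 182000 × cos²(66.3°) = 182000 × 0.1616 = 29400 km².
True area of reef system: 310000 × cos²(24.3°) = 310000 × 0.8307 = 257500 km².
Ratio = 29400 / 257500 ≈ 0.114.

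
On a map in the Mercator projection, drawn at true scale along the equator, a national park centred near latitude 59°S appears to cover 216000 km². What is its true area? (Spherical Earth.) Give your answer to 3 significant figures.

57300 km²

Mercator is conformal, so the point scale is isotropic: h = k = sec φ = 1/cos φ.
Areal scale = k² = sec²φ = 1/cos²(59°) = 1/0.5150² = 3.770.
True area = apparent / (areal scale) = 216000 / 3.770 ≈ 57300 km².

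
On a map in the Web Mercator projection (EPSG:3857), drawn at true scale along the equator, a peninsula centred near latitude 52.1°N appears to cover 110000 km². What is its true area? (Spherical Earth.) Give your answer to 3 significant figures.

Mercator is conformal, so the point scale is isotropic: h = k = sec φ = 1/cos φ.
Areal scale = k² = sec²φ = 1/cos²(52.1°) = 1/0.6143² = 2.650.
True area = apparent / (areal scale) = 110000 / 2.650 ≈ 41500 km².

41500 km²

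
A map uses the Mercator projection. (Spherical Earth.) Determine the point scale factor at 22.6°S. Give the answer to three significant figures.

The Mercator projection is conformal; its linear scale factor is the same in every direction and equals sec φ = 1/cos φ.
k = 1/cos 22.6° = 1/0.9232 = 1.083.

1.08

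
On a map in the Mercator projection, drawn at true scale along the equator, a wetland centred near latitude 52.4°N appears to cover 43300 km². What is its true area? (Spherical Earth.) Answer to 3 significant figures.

16100 km²

For Mercator, h = k = sec φ (a conformal cylindrical projection has a single point scale, 1/cos φ).
Areal scale = k² = sec²φ = 1/cos²(52.4°) = 1/0.6101² = 2.686.
True area = apparent / (areal scale) = 43300 / 2.686 ≈ 16100 km².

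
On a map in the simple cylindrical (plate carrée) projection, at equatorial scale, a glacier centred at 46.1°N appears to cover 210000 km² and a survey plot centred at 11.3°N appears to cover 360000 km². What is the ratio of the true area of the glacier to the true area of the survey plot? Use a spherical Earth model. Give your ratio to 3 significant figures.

0.412

Plate carrée has h = 1 and k = sec φ, giving areal scale sec φ; true area = (apparent area) · cos φ.
True area of glacier: 210000 × cos(46.1°) = 210000 × 0.6934 = 145600 km².
True area of survey plot: 360000 × cos(11.3°) = 360000 × 0.9806 = 353000 km².
Ratio = 145600 / 353000 ≈ 0.412.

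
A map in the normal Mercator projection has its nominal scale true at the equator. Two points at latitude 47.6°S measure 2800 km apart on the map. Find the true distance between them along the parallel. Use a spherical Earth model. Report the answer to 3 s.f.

1890 km

For Mercator, h = k = sec φ (a conformal cylindrical projection has a single point scale, 1/cos φ).
Along the parallel at 47.6°, map distances are exaggerated by k = sec 47.6° = 1.483.
True distance = 2800 / 1.483 = 2800 × cos 47.6° ≈ 1890 km.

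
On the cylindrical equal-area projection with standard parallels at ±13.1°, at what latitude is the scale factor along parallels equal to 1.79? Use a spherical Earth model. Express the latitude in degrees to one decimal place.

A cylindrical equal-area projection with standard parallel φ₀ has meridian scale h = cos φ / cos φ₀ and parallel scale k = cos φ₀ / cos φ (so areas are preserved, h·k = 1).
k = cos φ₀ / cos φ = 1.79  ⇒  cos φ = cos 13.1° / 1.79 = 0.5441.
φ = arccos(0.5441) ≈ 57.0°.

57.0°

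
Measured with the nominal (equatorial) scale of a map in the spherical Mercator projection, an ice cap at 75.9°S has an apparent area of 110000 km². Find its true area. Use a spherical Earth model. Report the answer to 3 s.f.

6530 km²

For Mercator, h = k = sec φ (a conformal cylindrical projection has a single point scale, 1/cos φ).
Areal scale = k² = sec²φ = 1/cos²(75.9°) = 1/0.2436² = 16.85.
True area = apparent / (areal scale) = 110000 / 16.85 ≈ 6530 km².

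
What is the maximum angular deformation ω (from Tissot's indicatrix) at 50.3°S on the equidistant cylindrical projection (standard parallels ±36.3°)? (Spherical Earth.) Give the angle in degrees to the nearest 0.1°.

13.3°

The equidistant cylindrical projection with φ₀ = 36.3° has h = 1 (meridians true) and k = cos φ₀ / cos φ along parallels.
At 50.3°: h = 1.000, k = 1.262; principal scales a = 1.262, b = 1.000.
sin(ω/2) = (a − b)/(a + b) = 0.2617/2.262 = 0.1157, so ω = 2 arcsin(0.1157) ≈ 13.3°.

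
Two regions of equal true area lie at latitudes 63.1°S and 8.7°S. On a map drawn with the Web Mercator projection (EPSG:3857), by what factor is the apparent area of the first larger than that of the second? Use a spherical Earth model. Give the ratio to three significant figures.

On Mercator, area is exaggerated by sec²φ = 1/cos²φ.
At 63.1°: sec²(63.1°) = 1/0.4524² = 4.885.
At 8.7°: sec²(8.7°) = 1/0.9885² = 1.023.
Ratio = 4.885/1.023 = cos²(8.7°)/cos²(63.1°) ≈ 4.77.

4.77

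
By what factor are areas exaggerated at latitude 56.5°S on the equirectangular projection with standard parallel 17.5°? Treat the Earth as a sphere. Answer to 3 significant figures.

With standard parallel φ₀ = 17.5°, the equirectangular projection gives x = Rλ cos φ₀, y = Rφ, so h = 1 and k = cos 17.5° / cos φ.
Areal scale = h·k = 1 × cos φ₀ / cos φ; at 56.5°, h = 1.000, k = 1.728, so h·k = 1.728.

1.73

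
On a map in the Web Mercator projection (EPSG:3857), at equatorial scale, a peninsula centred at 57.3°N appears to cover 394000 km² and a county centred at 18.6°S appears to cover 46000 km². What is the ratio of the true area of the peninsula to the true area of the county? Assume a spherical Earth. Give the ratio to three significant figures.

On Mercator the areal scale is sec²φ, so true area = apparent × cos²φ.
True area of peninsula: 394000 × cos²(57.3°) = 394000 × 0.2919 = 115000 km².
True area of county: 46000 × cos²(18.6°) = 46000 × 0.8983 = 41320 km².
Ratio = 115000 / 41320 ≈ 2.78.

2.78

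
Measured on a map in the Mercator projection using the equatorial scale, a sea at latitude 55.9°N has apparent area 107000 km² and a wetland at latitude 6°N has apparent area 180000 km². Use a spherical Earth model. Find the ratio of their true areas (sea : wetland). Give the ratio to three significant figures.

0.189

On Mercator the areal scale is sec²φ, so true area = apparent × cos²φ.
True area of sea: 107000 × cos²(55.9°) = 107000 × 0.3143 = 33630 km².
True area of wetland: 180000 × cos²(6°) = 180000 × 0.9891 = 178000 km².
Ratio = 33630 / 178000 ≈ 0.189.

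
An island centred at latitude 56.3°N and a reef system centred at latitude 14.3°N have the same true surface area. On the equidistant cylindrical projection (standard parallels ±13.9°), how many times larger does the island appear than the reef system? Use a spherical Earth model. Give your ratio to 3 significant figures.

In the equirectangular projection with standard parallel φ₀ = 13.9° (x = Rλ cos φ₀, y = Rφ), meridians are true-scale (h = 1) and the parallel scale is k = cos φ₀ / cos φ.
Areal scale at 56.3°: h·k = 1.000 × 1.750 = 1.750.
Areal scale at 14.3°: h·k = 1.000 × 1.002 = 1.002.
Ratio = 1.750/1.002 ≈ 1.75.

1.75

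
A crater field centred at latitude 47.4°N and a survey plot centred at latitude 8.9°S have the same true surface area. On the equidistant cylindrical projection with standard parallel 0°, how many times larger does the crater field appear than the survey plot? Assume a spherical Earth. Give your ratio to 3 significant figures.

Plate carrée maps x = Rλ, y = Rφ. The meridian scale is h = 1 and the parallel scale is k = 1/cos φ = sec φ.
Areal scale at 47.4°: h·k = 1.000 × 1.477 = 1.477.
Areal scale at 8.9°: h·k = 1.000 × 1.012 = 1.012.
Ratio = 1.477/1.012 ≈ 1.46.

1.46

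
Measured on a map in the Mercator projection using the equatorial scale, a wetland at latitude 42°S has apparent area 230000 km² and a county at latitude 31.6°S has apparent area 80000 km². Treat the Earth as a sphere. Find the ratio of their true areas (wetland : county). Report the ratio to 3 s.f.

On Mercator the areal scale is sec²φ, so true area = apparent × cos²φ.
True area of wetland: 230000 × cos²(42°) = 230000 × 0.5523 = 127000 km².
True area of county: 80000 × cos²(31.6°) = 80000 × 0.7254 = 58040 km².
Ratio = 127000 / 58040 ≈ 2.19.

2.19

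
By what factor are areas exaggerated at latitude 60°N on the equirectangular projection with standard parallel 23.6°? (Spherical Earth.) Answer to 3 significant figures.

The equidistant cylindrical projection with φ₀ = 23.6° has h = 1 (meridians true) and k = cos φ₀ / cos φ along parallels.
Areal scale = h·k = 1 × cos φ₀ / cos φ; at 60°, h = 1.000, k = 1.833, so h·k = 1.833.

1.83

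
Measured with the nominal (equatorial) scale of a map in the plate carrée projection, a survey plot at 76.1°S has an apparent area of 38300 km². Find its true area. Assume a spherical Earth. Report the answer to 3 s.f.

For the equirectangular projection with φ₀ = 0 (plate carrée), h = 1 along meridians and k = sec φ along parallels.
Areal scale = h·k = 1 × sec φ; at 76.1°, h = 1.000, k = 4.163, so h·k = 4.163.
True area = apparent / (areal scale) = 38300 / 4.163 ≈ 9200 km².

9200 km²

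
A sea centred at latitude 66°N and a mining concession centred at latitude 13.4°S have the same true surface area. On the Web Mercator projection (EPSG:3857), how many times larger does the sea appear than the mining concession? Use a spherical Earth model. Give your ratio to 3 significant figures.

5.72

Mercator is conformal with k = sec φ, so areal scale = k² = sec²φ.
At 66°: sec²(66°) = 1/0.4067² = 6.045.
At 13.4°: sec²(13.4°) = 1/0.9728² = 1.057.
Ratio = 6.045/1.057 = cos²(13.4°)/cos²(66°) ≈ 5.72.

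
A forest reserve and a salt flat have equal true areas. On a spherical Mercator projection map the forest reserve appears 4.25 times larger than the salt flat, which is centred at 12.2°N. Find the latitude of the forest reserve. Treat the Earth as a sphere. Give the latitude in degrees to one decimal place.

61.7°

For equal true areas on Mercator, apparent areas scale as sec²φ, so the ratio is cos²φ₂ / cos²φ₁.
cos²φ₂ / cos²φ₁ = 4.25  ⇒  cos φ₁ = cos 12.2° / √4.25 = 0.9774/2.062 = 0.4741.
φ₁ = arccos(0.4741) ≈ 61.7°.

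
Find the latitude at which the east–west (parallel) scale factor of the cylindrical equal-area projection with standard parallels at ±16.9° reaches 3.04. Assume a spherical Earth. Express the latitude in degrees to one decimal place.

71.7°

A cylindrical equal-area projection with standard parallel φ₀ has meridian scale h = cos φ / cos φ₀ and parallel scale k = cos φ₀ / cos φ (so areas are preserved, h·k = 1).
k = cos φ₀ / cos φ = 3.04  ⇒  cos φ = cos 16.9° / 3.04 = 0.3147.
φ = arccos(0.3147) ≈ 71.7°.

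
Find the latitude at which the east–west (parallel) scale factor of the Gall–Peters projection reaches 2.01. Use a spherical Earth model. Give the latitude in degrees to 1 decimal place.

The Gall–Peters projection is cylindrical equal-area with φ₀ = 45°. Cylindrical equal-area (φ₀ = 45°): h = cos φ / cos 45° along meridians, k = cos 45° / cos φ along parallels; h·k = 1.
k = cos φ₀ / cos φ = 2.01  ⇒  cos φ = cos 45° / 2.01 = 0.3518.
φ = arccos(0.3518) ≈ 69.4°.

69.4°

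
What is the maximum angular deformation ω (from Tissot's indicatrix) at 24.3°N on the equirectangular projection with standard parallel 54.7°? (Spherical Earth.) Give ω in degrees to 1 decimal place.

25.9°

With standard parallel φ₀ = 54.7°, the equirectangular projection gives x = Rλ cos φ₀, y = Rφ, so h = 1 and k = cos 54.7° / cos φ.
At 24.3°: h = 1.000, k = 0.6340; principal scales a = 1.000, b = 0.6340.
sin(ω/2) = (a − b)/(a + b) = 0.3660/1.634 = 0.2240, so ω = 2 arcsin(0.2240) ≈ 25.9°.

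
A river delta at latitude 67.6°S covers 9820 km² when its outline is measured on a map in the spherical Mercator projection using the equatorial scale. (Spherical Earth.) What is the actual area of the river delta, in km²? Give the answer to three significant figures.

Mercator is conformal, so the point scale is isotropic: h = k = sec φ = 1/cos φ.
Areal scale = k² = sec²φ = 1/cos²(67.6°) = 1/0.3811² = 6.886.
True area = apparent / (areal scale) = 9820 / 6.886 ≈ 1430 km².

1430 km²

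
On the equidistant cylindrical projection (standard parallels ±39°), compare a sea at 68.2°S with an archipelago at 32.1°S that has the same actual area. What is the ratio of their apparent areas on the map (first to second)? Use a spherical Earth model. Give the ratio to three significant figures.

The equidistant cylindrical projection with φ₀ = 39° has h = 1 (meridians true) and k = cos φ₀ / cos φ along parallels.
Areal scale at 68.2°: h·k = 1.000 × 2.093 = 2.093.
Areal scale at 32.1°: h·k = 1.000 × 0.9174 = 0.9174.
Ratio = 2.093/0.9174 ≈ 2.28.

2.28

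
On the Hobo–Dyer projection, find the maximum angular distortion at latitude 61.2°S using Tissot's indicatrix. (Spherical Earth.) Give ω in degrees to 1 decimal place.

Hobo–Dyer is a cylindrical equal-area projection with standard parallels at ±37.5°. For cylindrical equal-area with standard parallel φ₀, h = cos φ / cos φ₀ and k = cos φ₀ / cos φ, so h·k = 1.
At 61.2°: h = 0.6072, k = 1.647; principal scales a = 1.647, b = 0.6072.
sin(ω/2) = (a − b)/(a + b) = 1.040/2.254 = 0.4612, so ω = 2 arcsin(0.4612) ≈ 54.9°.

54.9°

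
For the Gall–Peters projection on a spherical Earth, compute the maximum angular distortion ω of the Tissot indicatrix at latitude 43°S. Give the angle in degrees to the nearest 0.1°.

3.9°

Gall–Peters is a cylindrical equal-area projection with standard parallels at ±45°. For cylindrical equal-area with standard parallel φ₀, h = cos φ / cos φ₀ and k = cos φ₀ / cos φ, so h·k = 1.
At 43°: h = 1.034, k = 0.9668; principal scales a = 1.034, b = 0.9668.
sin(ω/2) = (a − b)/(a + b) = 0.06744/2.001 = 0.03370, so ω = 2 arcsin(0.03370) ≈ 3.9°.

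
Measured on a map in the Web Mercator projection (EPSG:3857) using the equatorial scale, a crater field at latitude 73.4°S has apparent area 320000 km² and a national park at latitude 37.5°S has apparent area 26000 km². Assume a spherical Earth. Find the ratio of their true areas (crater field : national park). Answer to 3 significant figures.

1.60

Mercator's areal exaggeration is sec²φ; hence true area = (apparent area) · cos²φ.
True area of crater field: 320000 × cos²(73.4°) = 320000 × 0.08162 = 26120 km².
True area of national park: 26000 × cos²(37.5°) = 26000 × 0.6294 = 16360 km².
Ratio = 26120 / 16360 ≈ 1.60.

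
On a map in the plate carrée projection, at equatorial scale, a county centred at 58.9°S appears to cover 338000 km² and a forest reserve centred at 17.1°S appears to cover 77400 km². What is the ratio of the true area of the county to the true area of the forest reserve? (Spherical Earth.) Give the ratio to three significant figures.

2.36

On the plate carrée, areal scale = h·k = 1 × sec φ, so true area = apparent × cos φ.
True area of county: 338000 × cos(58.9°) = 338000 × 0.5165 = 174600 km².
True area of forest reserve: 77400 × cos(17.1°) = 77400 × 0.9558 = 73980 km².
Ratio = 174600 / 73980 ≈ 2.36.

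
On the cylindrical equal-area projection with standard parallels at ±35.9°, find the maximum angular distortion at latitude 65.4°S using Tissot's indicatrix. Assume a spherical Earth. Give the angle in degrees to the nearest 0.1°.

For cylindrical equal-area with standard parallel φ₀, h = cos φ / cos φ₀ and k = cos φ₀ / cos φ, so h·k = 1.
At 65.4°: h = 0.5139, k = 1.946; principal scales a = 1.946, b = 0.5139.
sin(ω/2) = (a − b)/(a + b) = 1.432/2.460 = 0.5822, so ω = 2 arcsin(0.5822) ≈ 71.2°.

71.2°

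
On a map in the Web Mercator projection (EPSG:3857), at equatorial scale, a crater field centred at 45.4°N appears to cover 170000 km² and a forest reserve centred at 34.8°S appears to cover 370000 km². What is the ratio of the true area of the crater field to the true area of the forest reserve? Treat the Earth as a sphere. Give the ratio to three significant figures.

Since Mercator area scale is 1/cos²φ, the true area equals the apparent area multiplied by cos²φ.
True area of crater field: 170000 × cos²(45.4°) = 170000 × 0.4930 = 83810 km².
True area of forest reserve: 370000 × cos²(34.8°) = 370000 × 0.6743 = 249500 km².
Ratio = 83810 / 249500 ≈ 0.336.

0.336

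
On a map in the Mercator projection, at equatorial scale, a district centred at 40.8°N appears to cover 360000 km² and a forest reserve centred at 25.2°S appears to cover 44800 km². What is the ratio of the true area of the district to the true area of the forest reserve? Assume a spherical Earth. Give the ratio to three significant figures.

On Mercator the areal scale is sec²φ, so true area = apparent × cos²φ.
True area of district: 360000 × cos²(40.8°) = 360000 × 0.5730 = 206300 km².
True area of forest reserve: 44800 × cos²(25.2°) = 44800 × 0.8187 = 36680 km².
Ratio = 206300 / 36680 ≈ 5.62.

5.62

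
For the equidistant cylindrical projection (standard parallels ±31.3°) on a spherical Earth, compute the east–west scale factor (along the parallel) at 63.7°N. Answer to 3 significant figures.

With standard parallel φ₀ = 31.3°, the equirectangular projection gives x = Rλ cos φ₀, y = Rφ, so h = 1 and k = cos 31.3° / cos φ.
k = cos 31.3° / cos 63.7° = 0.8545/0.4431 = 1.928.

1.93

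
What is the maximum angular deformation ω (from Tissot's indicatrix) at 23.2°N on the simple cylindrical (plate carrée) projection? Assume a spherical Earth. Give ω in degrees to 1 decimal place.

4.8°

Plate carrée maps x = Rλ, y = Rφ. The meridian scale is h = 1 and the parallel scale is k = 1/cos φ = sec φ.
At 23.2°: h = 1.000, k = 1.088; principal scales a = 1.088, b = 1.000.
sin(ω/2) = (a − b)/(a + b) = 0.08798/2.088 = 0.04214, so ω = 2 arcsin(0.04214) ≈ 4.8°.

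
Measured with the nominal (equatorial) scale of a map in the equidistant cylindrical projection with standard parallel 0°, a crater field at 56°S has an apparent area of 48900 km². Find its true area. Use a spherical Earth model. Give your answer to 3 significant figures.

In the plate carrée (x = Rλ, y = Rφ), meridians are true-scale (h = 1) and parallels are stretched by k = sec φ.
Areal scale = h·k = 1 × sec φ; at 56°, h = 1.000, k = 1.788, so h·k = 1.788.
True area = apparent / (areal scale) = 48900 / 1.788 ≈ 27300 km².

27300 km²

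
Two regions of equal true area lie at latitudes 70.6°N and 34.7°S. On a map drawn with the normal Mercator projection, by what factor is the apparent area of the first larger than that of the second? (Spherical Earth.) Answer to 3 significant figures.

6.13

Mercator areal scale is sec²φ.
At 70.6°: sec²(70.6°) = 1/0.3322² = 9.064.
At 34.7°: sec²(34.7°) = 1/0.8221² = 1.479.
Ratio = 9.064/1.479 = cos²(34.7°)/cos²(70.6°) ≈ 6.13.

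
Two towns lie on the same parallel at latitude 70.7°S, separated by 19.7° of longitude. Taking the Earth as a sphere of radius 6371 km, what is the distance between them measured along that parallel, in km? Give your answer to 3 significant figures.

Arc length along a parallel = R cos φ · Δλ (with Δλ in radians).
= 6371 × cos 70.7° × (19.7° × π/180) = 6371 × 0.3305 × 0.3438 ≈ 724 km.

724 km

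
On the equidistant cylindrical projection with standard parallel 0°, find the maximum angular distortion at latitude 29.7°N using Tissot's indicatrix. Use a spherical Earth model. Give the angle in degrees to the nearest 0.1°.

8.1°

Plate carrée maps x = Rλ, y = Rφ. The meridian scale is h = 1 and the parallel scale is k = 1/cos φ = sec φ.
At 29.7°: h = 1.000, k = 1.151; principal scales a = 1.151, b = 1.000.
sin(ω/2) = (a − b)/(a + b) = 0.1512/2.151 = 0.07030, so ω = 2 arcsin(0.07030) ≈ 8.1°.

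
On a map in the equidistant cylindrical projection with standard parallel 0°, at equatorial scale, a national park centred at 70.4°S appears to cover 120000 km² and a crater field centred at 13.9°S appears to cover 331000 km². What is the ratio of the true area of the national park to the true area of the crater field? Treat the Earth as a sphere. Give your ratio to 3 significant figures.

On the plate carrée, areal scale = h·k = 1 × sec φ, so true area = apparent × cos φ.
True area of national park: 120000 × cos(70.4°) = 120000 × 0.3355 = 40250 km².
True area of crater field: 331000 × cos(13.9°) = 331000 × 0.9707 = 321300 km².
Ratio = 40250 / 321300 ≈ 0.125.

0.125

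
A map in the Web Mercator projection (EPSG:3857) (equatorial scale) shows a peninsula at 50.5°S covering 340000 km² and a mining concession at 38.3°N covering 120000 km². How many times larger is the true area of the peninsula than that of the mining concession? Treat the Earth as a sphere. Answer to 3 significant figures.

1.86

On Mercator the areal scale is sec²φ, so true area = apparent × cos²φ.
True area of peninsula: 340000 × cos²(50.5°) = 340000 × 0.4046 = 137600 km².
True area of mining concession: 120000 × cos²(38.3°) = 120000 × 0.6159 = 73900 km².
Ratio = 137600 / 73900 ≈ 1.86.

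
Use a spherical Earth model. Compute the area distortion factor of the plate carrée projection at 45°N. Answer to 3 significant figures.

1.41

For the equirectangular projection with φ₀ = 0 (plate carrée), h = 1 along meridians and k = sec φ along parallels.
Areal scale = h·k = 1 × sec φ; at 45°, h = 1.000, k = 1.414, so h·k = 1.414.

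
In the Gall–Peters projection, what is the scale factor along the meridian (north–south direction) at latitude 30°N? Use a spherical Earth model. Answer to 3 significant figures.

1.22

The Gall–Peters projection is cylindrical equal-area with φ₀ = 45°. A cylindrical equal-area projection with standard parallel φ₀ has meridian scale h = cos φ / cos φ₀ and parallel scale k = cos φ₀ / cos φ (so areas are preserved, h·k = 1).
h = cos 30° / cos 45° = 0.8660/0.7071 = 1.225.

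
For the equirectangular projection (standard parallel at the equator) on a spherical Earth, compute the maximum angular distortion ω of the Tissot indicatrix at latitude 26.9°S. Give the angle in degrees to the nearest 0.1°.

Plate carrée maps x = Rλ, y = Rφ. The meridian scale is h = 1 and the parallel scale is k = 1/cos φ = sec φ.
At 26.9°: h = 1.000, k = 1.121; principal scales a = 1.121, b = 1.000.
sin(ω/2) = (a − b)/(a + b) = 0.1213/2.121 = 0.05720, so ω = 2 arcsin(0.05720) ≈ 6.6°.

6.6°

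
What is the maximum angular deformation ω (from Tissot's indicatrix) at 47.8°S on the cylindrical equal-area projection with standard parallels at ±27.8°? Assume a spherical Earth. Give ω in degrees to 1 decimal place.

A cylindrical equal-area projection with standard parallel φ₀ has meridian scale h = cos φ / cos φ₀ and parallel scale k = cos φ₀ / cos φ (so areas are preserved, h·k = 1).
At 47.8°: h = 0.7594, k = 1.317; principal scales a = 1.317, b = 0.7594.
sin(ω/2) = (a − b)/(a + b) = 0.5575/2.076 = 0.2685, so ω = 2 arcsin(0.2685) ≈ 31.2°.

31.2°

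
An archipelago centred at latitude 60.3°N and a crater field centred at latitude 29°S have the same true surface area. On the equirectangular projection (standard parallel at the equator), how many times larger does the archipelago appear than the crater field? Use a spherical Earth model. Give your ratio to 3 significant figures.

1.77

Plate carrée maps x = Rλ, y = Rφ. The meridian scale is h = 1 and the parallel scale is k = 1/cos φ = sec φ.
Areal scale at 60.3°: h·k = 1.000 × 2.018 = 2.018.
Areal scale at 29°: h·k = 1.000 × 1.143 = 1.143.
Ratio = 2.018/1.143 ≈ 1.77.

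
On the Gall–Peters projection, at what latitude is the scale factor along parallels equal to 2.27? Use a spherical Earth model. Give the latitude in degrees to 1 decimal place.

71.9°

Gall–Peters is a cylindrical equal-area projection with standard parallels at ±45°. A cylindrical equal-area projection with standard parallel φ₀ has meridian scale h = cos φ / cos φ₀ and parallel scale k = cos φ₀ / cos φ (so areas are preserved, h·k = 1).
k = cos φ₀ / cos φ = 2.27  ⇒  cos φ = cos 45° / 2.27 = 0.3115.
φ = arccos(0.3115) ≈ 71.9°.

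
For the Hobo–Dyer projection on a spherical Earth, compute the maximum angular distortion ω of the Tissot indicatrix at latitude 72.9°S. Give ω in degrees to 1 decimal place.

Hobo–Dyer is a cylindrical equal-area projection with standard parallels at ±37.5°. A cylindrical equal-area projection with standard parallel φ₀ has meridian scale h = cos φ / cos φ₀ and parallel scale k = cos φ₀ / cos φ (so areas are preserved, h·k = 1).
At 72.9°: h = 0.3706, k = 2.698; principal scales a = 2.698, b = 0.3706.
sin(ω/2) = (a − b)/(a + b) = 2.327/3.069 = 0.7584, so ω = 2 arcsin(0.7584) ≈ 98.7°.

98.7°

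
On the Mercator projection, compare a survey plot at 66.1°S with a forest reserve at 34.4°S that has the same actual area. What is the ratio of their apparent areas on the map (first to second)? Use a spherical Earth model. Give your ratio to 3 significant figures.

On Mercator, area is exaggerated by sec²φ = 1/cos²φ.
At 66.1°: sec²(66.1°) = 1/0.4051² = 6.092.
At 34.4°: sec²(34.4°) = 1/0.8251² = 1.469.
Ratio = 6.092/1.469 = cos²(34.4°)/cos²(66.1°) ≈ 4.15.

4.15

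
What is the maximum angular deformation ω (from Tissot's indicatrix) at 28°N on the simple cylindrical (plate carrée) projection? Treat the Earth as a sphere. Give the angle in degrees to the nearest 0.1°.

For the equirectangular projection with φ₀ = 0 (plate carrée), h = 1 along meridians and k = sec φ along parallels.
At 28°: h = 1.000, k = 1.133; principal scales a = 1.133, b = 1.000.
sin(ω/2) = (a − b)/(a + b) = 0.1326/2.133 = 0.06216, so ω = 2 arcsin(0.06216) ≈ 7.1°.

7.1°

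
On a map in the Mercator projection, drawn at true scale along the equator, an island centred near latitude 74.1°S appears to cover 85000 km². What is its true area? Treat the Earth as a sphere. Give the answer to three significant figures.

6380 km²

For Mercator, h = k = sec φ (a conformal cylindrical projection has a single point scale, 1/cos φ).
Areal scale = k² = sec²φ = 1/cos²(74.1°) = 1/0.2740² = 13.32.
True area = apparent / (areal scale) = 85000 / 13.32 ≈ 6380 km².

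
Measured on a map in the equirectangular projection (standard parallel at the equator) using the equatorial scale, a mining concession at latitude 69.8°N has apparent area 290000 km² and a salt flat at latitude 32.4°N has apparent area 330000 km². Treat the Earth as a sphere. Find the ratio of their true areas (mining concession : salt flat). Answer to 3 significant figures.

Plate carrée has h = 1 and k = sec φ, giving areal scale sec φ; true area = (apparent area) · cos φ.
True area of mining concession: 290000 × cos(69.8°) = 290000 × 0.3453 = 100100 km².
True area of salt flat: 330000 × cos(32.4°) = 330000 × 0.8443 = 278600 km².
Ratio = 100100 / 278600 ≈ 0.359.

0.359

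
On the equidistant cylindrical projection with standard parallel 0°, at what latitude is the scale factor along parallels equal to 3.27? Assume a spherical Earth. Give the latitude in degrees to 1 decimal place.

Plate carrée: h = 1, k = sec φ along parallels.
sec φ = 3.27  ⇒  cos φ = 0.3058  ⇒  φ ≈ 72.2°.

72.2°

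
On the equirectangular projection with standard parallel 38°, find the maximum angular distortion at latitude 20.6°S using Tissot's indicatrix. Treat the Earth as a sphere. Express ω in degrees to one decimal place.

9.9°

With standard parallel φ₀ = 38°, the equirectangular projection gives x = Rλ cos φ₀, y = Rφ, so h = 1 and k = cos 38° / cos φ.
At 20.6°: h = 1.000, k = 0.8418; principal scales a = 1.000, b = 0.8418.
sin(ω/2) = (a − b)/(a + b) = 0.1582/1.842 = 0.08587, so ω = 2 arcsin(0.08587) ≈ 9.9°.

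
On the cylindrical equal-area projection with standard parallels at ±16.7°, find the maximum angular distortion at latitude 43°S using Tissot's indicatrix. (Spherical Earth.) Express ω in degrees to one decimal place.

30.5°

A cylindrical equal-area projection with standard parallel φ₀ has meridian scale h = cos φ / cos φ₀ and parallel scale k = cos φ₀ / cos φ (so areas are preserved, h·k = 1).
At 43°: h = 0.7636, k = 1.310; principal scales a = 1.310, b = 0.7636.
sin(ω/2) = (a − b)/(a + b) = 0.5461/2.073 = 0.2634, so ω = 2 arcsin(0.2634) ≈ 30.5°.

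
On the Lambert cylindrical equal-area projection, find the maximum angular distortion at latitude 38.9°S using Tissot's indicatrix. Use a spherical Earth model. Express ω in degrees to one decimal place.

28.4°

The Lambert cylindrical equal-area projection is the cylindrical equal-area projection with its standard parallel at the equator (φ₀ = 0). A cylindrical equal-area projection with standard parallel φ₀ has meridian scale h = cos φ / cos φ₀ and parallel scale k = cos φ₀ / cos φ (so areas are preserved, h·k = 1).
At 38.9°: h = 0.7782, k = 1.285; principal scales a = 1.285, b = 0.7782.
sin(ω/2) = (a − b)/(a + b) = 0.5067/2.063 = 0.2456, so ω = 2 arcsin(0.2456) ≈ 28.4°.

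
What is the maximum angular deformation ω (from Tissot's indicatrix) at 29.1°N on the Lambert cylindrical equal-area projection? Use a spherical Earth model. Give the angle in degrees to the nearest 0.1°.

15.4°

The Lambert cylindrical equal-area projection is the cylindrical equal-area projection with its standard parallel at the equator (φ₀ = 0). A cylindrical equal-area projection with standard parallel φ₀ has meridian scale h = cos φ / cos φ₀ and parallel scale k = cos φ₀ / cos φ (so areas are preserved, h·k = 1).
At 29.1°: h = 0.8738, k = 1.144; principal scales a = 1.144, b = 0.8738.
sin(ω/2) = (a − b)/(a + b) = 0.2707/2.018 = 0.1341, so ω = 2 arcsin(0.1341) ≈ 15.4°.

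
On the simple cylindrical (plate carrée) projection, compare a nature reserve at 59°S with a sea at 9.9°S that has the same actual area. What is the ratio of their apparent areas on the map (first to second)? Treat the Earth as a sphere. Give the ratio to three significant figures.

1.91

Plate carrée maps x = Rλ, y = Rφ. The meridian scale is h = 1 and the parallel scale is k = 1/cos φ = sec φ.
Areal scale at 59°: h·k = 1.000 × 1.942 = 1.942.
Areal scale at 9.9°: h·k = 1.000 × 1.015 = 1.015.
Ratio = 1.942/1.015 ≈ 1.91.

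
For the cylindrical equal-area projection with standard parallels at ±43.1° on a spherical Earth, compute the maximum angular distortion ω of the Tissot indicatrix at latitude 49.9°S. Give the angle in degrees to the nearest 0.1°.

14.3°

Cylindrical equal-area (φ₀ = 43.1°): h = cos φ / cos 43.1° along meridians, k = cos 43.1° / cos φ along parallels; h·k = 1.
At 49.9°: h = 0.8822, k = 1.134; principal scales a = 1.134, b = 0.8822.
sin(ω/2) = (a − b)/(a + b) = 0.2514/2.016 = 0.1247, so ω = 2 arcsin(0.1247) ≈ 14.3°.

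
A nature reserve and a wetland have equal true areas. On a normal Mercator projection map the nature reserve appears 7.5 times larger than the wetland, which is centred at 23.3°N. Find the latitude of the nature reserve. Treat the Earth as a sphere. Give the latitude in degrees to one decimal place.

Mercator areal scale is sec²φ, so apparent-area ratio = sec²φ₁ / sec²φ₂ = cos²φ₂ / cos²φ₁.
cos²φ₂ / cos²φ₁ = 7.5  ⇒  cos φ₁ = cos 23.3° / √7.5 = 0.9184/2.739 = 0.3354.
φ₁ = arccos(0.3354) ≈ 70.4°.

70.4°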